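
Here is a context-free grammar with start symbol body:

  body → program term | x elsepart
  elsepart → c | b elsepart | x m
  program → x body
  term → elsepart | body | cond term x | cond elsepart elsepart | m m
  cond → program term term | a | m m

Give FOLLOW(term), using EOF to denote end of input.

{ EOF, a, b, c, m, x }

In body → program term: term is at the end, add FOLLOW(body) = { EOF, a, b, c, m, x }.
In term → cond term x: add FIRST(x) = { x }.
In cond → program term term: add FIRST(term) = { a, b, c, m, x }.
In cond → program term term: term is at the end, add FOLLOW(cond) = { a, b, c, m, x }.
Union: FOLLOW(term) = { EOF, a, b, c, m, x }.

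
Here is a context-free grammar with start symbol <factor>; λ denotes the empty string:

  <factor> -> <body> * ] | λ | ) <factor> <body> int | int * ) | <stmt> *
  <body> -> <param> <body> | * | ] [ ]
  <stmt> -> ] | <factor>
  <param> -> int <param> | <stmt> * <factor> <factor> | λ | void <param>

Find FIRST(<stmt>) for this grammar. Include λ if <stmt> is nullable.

{ ), *, ], int, void, λ }

<stmt> -> ] contributes {]}.
From <stmt> -> <factor>: add FIRST(<factor>) = { ), *, ], int, void, λ } (including λ since <factor> is nullable).
Union: FIRST(<stmt>) = { ), *, ], int, void, λ }.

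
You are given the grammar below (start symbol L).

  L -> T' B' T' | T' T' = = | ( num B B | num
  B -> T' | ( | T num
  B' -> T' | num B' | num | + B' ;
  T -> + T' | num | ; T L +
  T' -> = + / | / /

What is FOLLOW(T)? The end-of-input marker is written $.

In B -> T num: add FIRST(num) = { num }.
In T -> ; T L +: add FIRST(L +) = { (, /, =, num }.
Union: FOLLOW(T) = { (, /, =, num }.

{ (, /, =, num }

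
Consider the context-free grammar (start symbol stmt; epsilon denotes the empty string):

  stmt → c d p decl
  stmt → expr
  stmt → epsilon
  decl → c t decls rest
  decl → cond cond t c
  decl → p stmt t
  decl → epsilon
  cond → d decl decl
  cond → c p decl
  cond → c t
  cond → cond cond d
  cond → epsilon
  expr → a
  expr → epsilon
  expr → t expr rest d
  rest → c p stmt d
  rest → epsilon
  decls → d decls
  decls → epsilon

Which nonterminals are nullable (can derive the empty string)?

{ cond, decl, decls, expr, rest, stmt }

Directly nullable (have an epsilon-production): stmt, decl, cond, expr, rest, decls.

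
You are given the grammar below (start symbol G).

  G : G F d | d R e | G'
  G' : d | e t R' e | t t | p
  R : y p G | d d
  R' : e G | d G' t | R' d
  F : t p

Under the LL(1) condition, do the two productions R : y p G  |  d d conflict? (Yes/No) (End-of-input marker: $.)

FIRST(y p G) = { y } and FIRST(d d) = { d }.
The FIRST sets are disjoint and neither alternative is nullable — no conflict.

No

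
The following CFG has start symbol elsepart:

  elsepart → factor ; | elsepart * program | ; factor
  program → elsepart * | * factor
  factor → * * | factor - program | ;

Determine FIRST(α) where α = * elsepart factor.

{ * }

* is a terminal; add {*} and stop.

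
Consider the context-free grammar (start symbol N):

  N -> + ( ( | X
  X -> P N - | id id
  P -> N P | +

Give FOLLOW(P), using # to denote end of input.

{ +, id }

In X -> P N -: add FIRST(N -) = { +, id }.
In P -> N P: P is at the end, add FOLLOW(P) = { +, id }.
Union: FOLLOW(P) = { +, id }.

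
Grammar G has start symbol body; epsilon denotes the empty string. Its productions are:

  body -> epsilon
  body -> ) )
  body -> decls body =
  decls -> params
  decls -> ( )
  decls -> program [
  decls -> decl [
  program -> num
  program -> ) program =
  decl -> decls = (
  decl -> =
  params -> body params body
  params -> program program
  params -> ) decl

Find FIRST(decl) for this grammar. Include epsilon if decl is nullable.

{ (, ), =, num }

From decl -> decls = (: add FIRST(decls) = { (, ), =, num }.
decl -> = contributes {=}.
Union: FIRST(decl) = { (, ), =, num }.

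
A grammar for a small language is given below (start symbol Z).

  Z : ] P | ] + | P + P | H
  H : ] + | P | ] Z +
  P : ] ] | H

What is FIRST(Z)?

Z : ] P contributes {]}.
Z : ] + contributes {]}.
From Z : P + P: add FIRST(P) = { ] }.
From Z : H: add FIRST(H) = { ] }.
Union: FIRST(Z) = { ] }.

{ ] }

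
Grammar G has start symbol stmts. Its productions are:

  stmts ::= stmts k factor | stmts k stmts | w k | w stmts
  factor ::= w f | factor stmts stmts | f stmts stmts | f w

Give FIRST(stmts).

From stmts ::= stmts k factor: add FIRST(stmts) = { w }.
From stmts ::= stmts k stmts: add FIRST(stmts) = { w }.
stmts ::= w k contributes {w}.
stmts ::= w stmts contributes {w}.
Union: FIRST(stmts) = { w }.

{ w }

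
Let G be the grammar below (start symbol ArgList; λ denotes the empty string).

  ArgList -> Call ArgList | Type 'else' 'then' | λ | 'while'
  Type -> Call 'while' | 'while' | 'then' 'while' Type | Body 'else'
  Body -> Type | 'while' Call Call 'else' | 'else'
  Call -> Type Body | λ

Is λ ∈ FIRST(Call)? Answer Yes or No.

Call has an λ-production, so Call ⇒ λ.

Yes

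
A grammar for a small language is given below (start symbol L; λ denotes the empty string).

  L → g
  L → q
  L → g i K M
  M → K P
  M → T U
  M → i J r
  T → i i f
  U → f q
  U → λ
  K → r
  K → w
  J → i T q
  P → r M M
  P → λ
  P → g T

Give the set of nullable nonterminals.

Directly nullable (have an λ-production): U, P.
No other nonterminal has a production whose RHS symbols are all nullable.

{ P, U }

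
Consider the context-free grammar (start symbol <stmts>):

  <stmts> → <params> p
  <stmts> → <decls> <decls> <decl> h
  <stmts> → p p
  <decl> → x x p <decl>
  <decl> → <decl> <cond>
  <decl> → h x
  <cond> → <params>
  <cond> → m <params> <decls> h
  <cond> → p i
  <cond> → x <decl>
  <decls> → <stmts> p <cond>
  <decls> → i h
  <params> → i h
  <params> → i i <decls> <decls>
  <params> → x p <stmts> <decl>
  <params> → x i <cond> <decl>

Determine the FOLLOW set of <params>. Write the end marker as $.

In <stmts> → <params> p: add FIRST(p) = { p }.
In <cond> → <params>: <params> is at the end, add FOLLOW(<cond>) = { h, i, m, p, x }.
In <cond> → m <params> <decls> h: add FIRST(<decls> h) = { i, p, x }.
Union: FOLLOW(<params>) = { h, i, m, p, x }.

{ h, i, m, p, x }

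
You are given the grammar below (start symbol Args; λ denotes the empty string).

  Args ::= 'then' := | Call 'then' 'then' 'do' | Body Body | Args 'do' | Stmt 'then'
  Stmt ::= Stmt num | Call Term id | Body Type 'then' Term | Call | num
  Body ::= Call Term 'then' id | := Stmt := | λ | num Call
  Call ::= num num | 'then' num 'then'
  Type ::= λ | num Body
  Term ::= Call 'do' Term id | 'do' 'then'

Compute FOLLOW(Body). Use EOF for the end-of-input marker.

{ EOF, 'do', 'then', :=, num }

In Args ::= Body Body: add FIRST(Body)\{λ} = { 'then', :=, num }.
  Since Body is nullable, also add FOLLOW(Args) = { EOF, 'do' }.
In Args ::= Body Body: Body is at the end, add FOLLOW(Args) = { EOF, 'do' }.
In Stmt ::= Body Type 'then' Term: add FIRST(Type 'then' Term) = { 'then', num }.
In Type ::= num Body: Body is at the end, add FOLLOW(Type) = { 'then' }.
Union: FOLLOW(Body) = { EOF, 'do', 'then', :=, num }.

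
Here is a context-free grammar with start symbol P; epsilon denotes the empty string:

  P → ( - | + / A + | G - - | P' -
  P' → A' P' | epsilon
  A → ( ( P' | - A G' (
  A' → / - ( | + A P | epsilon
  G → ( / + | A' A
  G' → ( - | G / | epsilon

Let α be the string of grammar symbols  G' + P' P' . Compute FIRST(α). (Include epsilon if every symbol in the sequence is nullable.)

{ (, +, -, / }

Add FIRST(G')\{epsilon} = { (, +, -, / }; G' is nullable, continue.
+ is a terminal; add {+} and stop.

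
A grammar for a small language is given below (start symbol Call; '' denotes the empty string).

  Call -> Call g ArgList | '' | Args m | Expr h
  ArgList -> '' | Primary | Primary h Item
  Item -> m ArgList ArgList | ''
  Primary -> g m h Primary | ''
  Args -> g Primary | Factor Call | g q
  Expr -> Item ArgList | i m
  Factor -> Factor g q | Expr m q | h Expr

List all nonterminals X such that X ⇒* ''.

Directly nullable (have an ''-production): Call, ArgList, Item, Primary.
Expr -> Item ArgList with every symbol nullable, so Expr is nullable.
No other nonterminal has a production whose RHS symbols are all nullable.

{ ArgList, Call, Expr, Item, Primary }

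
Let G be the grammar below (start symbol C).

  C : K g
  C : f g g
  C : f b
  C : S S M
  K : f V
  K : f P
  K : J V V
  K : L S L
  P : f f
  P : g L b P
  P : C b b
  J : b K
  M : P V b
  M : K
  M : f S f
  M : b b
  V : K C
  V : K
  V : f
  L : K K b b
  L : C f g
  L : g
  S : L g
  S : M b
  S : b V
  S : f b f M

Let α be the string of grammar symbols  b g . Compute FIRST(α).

b is a terminal; add {b} and stop.

{ b }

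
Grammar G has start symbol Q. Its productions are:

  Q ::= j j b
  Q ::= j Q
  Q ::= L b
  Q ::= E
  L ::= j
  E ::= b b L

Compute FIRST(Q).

{ b, j }

Q ::= j j b contributes {j}.
Q ::= j Q contributes {j}.
From Q ::= L b: add FIRST(L) = { j }.
From Q ::= E: add FIRST(E) = { b }.
Union: FIRST(Q) = { b, j }.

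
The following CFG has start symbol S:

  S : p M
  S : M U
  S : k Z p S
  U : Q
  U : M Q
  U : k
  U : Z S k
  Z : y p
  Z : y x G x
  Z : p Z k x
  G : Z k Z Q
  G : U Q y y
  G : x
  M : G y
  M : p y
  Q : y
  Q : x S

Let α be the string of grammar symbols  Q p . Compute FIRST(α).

Add FIRST(Q) = { x, y }; Q is not nullable, stop.

{ x, y }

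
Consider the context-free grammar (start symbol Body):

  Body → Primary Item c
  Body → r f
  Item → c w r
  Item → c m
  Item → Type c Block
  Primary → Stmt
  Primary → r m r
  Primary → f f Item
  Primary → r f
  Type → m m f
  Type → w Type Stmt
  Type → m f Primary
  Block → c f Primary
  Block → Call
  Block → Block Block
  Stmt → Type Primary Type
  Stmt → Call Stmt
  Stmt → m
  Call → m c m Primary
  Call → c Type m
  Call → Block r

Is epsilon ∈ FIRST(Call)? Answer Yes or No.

No nonterminal in this grammar is nullable.
No production of Call has an RHS whose symbols are all nullable, so Call is not nullable.

No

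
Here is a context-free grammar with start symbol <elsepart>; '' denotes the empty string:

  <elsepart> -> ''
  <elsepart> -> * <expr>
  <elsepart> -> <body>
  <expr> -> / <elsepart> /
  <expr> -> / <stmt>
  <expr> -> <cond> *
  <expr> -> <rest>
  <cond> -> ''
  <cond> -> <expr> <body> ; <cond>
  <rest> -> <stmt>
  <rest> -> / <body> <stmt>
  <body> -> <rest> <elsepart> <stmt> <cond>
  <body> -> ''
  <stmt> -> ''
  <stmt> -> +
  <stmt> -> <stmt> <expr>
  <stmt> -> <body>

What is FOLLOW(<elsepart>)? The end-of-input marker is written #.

{ #, *, +, /, ; }

<elsepart> is the start symbol, so # ∈ FOLLOW(<elsepart>).
In <expr> -> / <elsepart> /: add FIRST(/) = { / }.
In <body> -> <rest> <elsepart> <stmt> <cond>: add FIRST(<stmt> <cond>)\{''} = { *, +, /, ; }.
  Since <stmt> <cond> is nullable, also add FOLLOW(<body>) = { #, *, +, /, ; }.
Union: FOLLOW(<elsepart>) = { #, *, +, /, ; }.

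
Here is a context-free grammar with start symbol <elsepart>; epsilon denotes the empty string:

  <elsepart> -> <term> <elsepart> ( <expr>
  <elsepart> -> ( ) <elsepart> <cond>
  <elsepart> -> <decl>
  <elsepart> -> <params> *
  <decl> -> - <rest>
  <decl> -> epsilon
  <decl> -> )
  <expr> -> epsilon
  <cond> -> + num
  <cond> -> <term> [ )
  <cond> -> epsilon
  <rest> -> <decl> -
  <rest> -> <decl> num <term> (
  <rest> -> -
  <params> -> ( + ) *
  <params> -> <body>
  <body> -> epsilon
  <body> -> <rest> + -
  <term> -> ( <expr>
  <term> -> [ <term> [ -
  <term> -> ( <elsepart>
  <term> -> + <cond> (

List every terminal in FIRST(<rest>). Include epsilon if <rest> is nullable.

{ ), -, num }

From <rest> -> <decl> -: <decl> nullable, take FIRST(<decl>) ∪ {-} = { ), - }.
From <rest> -> <decl> num <term> (: <decl> nullable, take FIRST(<decl>) ∪ {num} = { ), -, num }.
<rest> -> - contributes {-}.
Union: FIRST(<rest>) = { ), -, num }.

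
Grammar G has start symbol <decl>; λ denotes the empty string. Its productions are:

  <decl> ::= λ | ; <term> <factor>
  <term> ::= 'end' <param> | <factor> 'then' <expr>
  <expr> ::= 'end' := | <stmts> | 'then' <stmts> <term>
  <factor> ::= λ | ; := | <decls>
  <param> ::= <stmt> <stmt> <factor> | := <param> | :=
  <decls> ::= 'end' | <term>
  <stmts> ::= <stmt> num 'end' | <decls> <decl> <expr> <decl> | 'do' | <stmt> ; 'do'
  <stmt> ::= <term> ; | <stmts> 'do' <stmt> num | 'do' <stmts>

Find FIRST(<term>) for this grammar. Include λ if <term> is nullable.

{ 'end', 'then', ; }

<term> ::= 'end' <param> contributes {'end'}.
From <term> ::= <factor> 'then' <expr>: <factor> nullable, take FIRST(<factor>) ∪ {'then'} = { 'end', 'then', ; }.
Union: FIRST(<term>) = { 'end', 'then', ; }.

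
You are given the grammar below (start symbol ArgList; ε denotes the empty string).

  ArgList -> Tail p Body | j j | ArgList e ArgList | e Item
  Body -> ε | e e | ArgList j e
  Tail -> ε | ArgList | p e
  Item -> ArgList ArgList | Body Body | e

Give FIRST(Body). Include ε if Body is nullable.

{ e, j, p, ε }

Body -> ε contributes ε.
Body -> e e contributes {e}.
From Body -> ArgList j e: add FIRST(ArgList) = { e, j, p }.
Union: FIRST(Body) = { e, j, p, ε }.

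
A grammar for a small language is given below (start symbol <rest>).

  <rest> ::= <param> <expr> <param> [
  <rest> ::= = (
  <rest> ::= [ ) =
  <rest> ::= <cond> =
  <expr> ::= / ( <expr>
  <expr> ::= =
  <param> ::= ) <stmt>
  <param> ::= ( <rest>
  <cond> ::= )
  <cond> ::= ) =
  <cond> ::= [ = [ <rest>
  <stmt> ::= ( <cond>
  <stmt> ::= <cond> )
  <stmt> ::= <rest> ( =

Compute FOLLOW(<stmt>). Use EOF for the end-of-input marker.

{ /, =, [ }

In <param> ::= ) <stmt>: <stmt> is at the end, add FOLLOW(<param>) = { /, =, [ }.
Union: FOLLOW(<stmt>) = { /, =, [ }.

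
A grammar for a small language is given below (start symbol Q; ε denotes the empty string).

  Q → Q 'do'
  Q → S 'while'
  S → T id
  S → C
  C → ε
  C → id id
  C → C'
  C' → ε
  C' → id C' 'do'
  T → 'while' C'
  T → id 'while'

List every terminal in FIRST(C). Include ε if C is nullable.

{ id, ε }

C → ε contributes ε.
C → id id contributes {id}.
From C → C': add FIRST(C') = { id, ε } (including ε since C' is nullable).
Union: FIRST(C) = { id, ε }.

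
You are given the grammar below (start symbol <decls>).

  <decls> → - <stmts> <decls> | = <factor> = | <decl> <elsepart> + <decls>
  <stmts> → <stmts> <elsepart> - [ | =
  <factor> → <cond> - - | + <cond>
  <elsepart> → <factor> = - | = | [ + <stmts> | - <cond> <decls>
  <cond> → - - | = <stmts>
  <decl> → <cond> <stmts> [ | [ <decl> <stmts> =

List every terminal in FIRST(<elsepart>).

{ +, -, =, [ }

From <elsepart> → <factor> = -: add FIRST(<factor>) = { +, -, = }.
<elsepart> → = contributes {=}.
<elsepart> → [ + <stmts> contributes {[}.
<elsepart> → - <cond> <decls> contributes {-}.
Union: FIRST(<elsepart>) = { +, -, =, [ }.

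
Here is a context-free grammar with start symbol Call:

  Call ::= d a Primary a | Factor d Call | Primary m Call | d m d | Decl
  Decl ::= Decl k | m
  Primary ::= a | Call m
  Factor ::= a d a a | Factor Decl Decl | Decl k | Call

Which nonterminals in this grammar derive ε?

{ } (none)

No nonterminal has an empty production or an RHS whose symbols are all nullable.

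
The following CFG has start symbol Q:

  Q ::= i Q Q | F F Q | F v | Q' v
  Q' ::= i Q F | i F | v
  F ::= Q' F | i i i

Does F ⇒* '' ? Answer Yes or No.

No

No nonterminal in this grammar is nullable.
No production of F has an RHS whose symbols are all nullable, so F is not nullable.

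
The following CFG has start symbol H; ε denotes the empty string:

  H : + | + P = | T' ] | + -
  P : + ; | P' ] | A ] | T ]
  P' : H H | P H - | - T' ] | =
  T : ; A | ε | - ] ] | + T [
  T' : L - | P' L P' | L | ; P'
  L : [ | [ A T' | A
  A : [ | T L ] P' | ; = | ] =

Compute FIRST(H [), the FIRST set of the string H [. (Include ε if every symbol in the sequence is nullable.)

{ +, -, ;, =, [, ] }

Add FIRST(H) = { +, -, ;, =, [, ] }; H is not nullable, stop.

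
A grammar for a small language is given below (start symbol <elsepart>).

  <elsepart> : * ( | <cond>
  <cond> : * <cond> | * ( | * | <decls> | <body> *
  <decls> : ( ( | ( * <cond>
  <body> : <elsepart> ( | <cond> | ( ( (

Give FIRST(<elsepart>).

{ (, * }

<elsepart> : * ( contributes {*}.
From <elsepart> : <cond>: add FIRST(<cond>) = { (, * }.
Union: FIRST(<elsepart>) = { (, * }.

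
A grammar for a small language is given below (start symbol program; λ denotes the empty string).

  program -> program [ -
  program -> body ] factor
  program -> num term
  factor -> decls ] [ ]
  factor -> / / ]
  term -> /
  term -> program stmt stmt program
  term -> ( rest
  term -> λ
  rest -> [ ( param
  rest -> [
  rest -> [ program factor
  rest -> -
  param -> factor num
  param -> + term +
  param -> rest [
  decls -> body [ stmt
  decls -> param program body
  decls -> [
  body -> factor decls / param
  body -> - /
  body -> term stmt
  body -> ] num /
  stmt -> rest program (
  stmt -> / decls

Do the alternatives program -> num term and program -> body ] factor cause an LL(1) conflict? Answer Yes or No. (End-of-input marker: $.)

FIRST(num term) = { num } and FIRST(body ] factor) = { (, +, -, /, [, ], num }.
Both contain num, so the two alternatives are not disjoint — LL(1) conflict.

Yes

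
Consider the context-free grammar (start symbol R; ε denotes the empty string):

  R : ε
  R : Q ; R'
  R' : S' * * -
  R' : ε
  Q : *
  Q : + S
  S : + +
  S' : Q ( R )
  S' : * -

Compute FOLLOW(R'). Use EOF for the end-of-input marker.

In R : Q ; R': R' is at the end, add FOLLOW(R) = { EOF, ) }.
Union: FOLLOW(R') = { EOF, ) }.

{ EOF, ) }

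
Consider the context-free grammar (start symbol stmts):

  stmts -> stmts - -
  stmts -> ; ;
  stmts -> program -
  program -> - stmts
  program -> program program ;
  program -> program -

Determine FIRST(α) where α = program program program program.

Add FIRST(program) = { - }; program is not nullable, stop.

{ - }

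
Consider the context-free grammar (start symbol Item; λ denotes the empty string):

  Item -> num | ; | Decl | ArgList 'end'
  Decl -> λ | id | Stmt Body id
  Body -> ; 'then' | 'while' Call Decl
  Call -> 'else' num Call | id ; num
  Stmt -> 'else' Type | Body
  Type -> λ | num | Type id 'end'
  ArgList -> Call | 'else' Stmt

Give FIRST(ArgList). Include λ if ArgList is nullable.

{ 'else', id }

From ArgList -> Call: add FIRST(Call) = { 'else', id }.
ArgList -> 'else' Stmt contributes {'else'}.
Union: FIRST(ArgList) = { 'else', id }.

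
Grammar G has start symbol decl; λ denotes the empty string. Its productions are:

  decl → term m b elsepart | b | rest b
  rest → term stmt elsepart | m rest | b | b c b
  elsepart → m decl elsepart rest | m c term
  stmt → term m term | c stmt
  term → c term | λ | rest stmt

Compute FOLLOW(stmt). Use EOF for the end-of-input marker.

{ EOF, b, c, m }

In rest → term stmt elsepart: add FIRST(elsepart) = { m }.
In stmt → c stmt: stmt is at the end, add FOLLOW(stmt) = { EOF, b, c, m }.
In term → rest stmt: stmt is at the end, add FOLLOW(term) = { EOF, b, c, m }.
Union: FOLLOW(stmt) = { EOF, b, c, m }.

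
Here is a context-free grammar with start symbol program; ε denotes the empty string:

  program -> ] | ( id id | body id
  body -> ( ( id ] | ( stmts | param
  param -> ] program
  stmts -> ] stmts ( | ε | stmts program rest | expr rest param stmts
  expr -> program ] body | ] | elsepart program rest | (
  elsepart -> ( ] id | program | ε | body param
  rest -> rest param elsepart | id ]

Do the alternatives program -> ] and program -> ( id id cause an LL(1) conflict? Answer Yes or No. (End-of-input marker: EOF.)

FIRST(]) = { ] } and FIRST(( id id) = { ( }.
The FIRST sets are disjoint and neither alternative is nullable — no conflict.

No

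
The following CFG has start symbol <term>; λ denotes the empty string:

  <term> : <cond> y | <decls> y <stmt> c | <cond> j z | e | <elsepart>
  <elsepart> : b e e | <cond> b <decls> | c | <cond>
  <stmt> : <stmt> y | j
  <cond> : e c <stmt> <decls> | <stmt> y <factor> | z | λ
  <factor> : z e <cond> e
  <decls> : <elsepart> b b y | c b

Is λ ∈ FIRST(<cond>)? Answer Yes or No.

Yes

<cond> has an λ-production, so <cond> ⇒ λ.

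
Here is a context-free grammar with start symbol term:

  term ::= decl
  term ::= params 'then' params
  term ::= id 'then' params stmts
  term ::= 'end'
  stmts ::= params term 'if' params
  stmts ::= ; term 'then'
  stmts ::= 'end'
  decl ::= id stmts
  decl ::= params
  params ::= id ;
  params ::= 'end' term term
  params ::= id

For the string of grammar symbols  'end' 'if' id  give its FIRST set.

'end' is a terminal; add {'end'} and stop.

{ 'end' }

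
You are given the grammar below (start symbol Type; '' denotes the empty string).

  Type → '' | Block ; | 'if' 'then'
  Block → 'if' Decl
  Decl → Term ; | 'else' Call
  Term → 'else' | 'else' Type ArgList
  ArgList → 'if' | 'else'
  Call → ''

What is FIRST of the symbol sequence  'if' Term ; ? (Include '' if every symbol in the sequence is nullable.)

'if' is a terminal; add {'if'} and stop.

{ 'if' }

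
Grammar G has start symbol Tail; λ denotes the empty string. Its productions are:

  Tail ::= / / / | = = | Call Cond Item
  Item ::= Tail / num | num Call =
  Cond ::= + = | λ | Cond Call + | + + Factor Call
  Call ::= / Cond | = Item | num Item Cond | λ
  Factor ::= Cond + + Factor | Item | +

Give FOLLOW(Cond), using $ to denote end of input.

{ +, /, =, num }

In Tail ::= Call Cond Item: add FIRST(Item) = { +, /, =, num }.
In Cond ::= Cond Call +: add FIRST(Call +) = { +, /, =, num }.
In Call ::= / Cond: Cond is at the end, add FOLLOW(Call) = { +, /, =, num }.
In Call ::= num Item Cond: Cond is at the end, add FOLLOW(Call) = { +, /, =, num }.
In Factor ::= Cond + + Factor: add FIRST(+ + Factor) = { + }.
Union: FOLLOW(Cond) = { +, /, =, num }.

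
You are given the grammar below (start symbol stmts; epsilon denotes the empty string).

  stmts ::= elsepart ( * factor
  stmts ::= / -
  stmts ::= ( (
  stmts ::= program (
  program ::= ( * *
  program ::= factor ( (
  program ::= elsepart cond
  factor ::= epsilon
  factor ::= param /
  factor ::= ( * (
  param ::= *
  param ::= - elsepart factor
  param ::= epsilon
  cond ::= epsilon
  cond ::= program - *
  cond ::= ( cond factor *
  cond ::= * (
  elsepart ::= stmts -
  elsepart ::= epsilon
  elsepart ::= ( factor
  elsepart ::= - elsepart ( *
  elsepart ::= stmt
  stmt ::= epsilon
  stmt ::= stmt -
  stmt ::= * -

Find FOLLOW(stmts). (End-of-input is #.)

stmts is the start symbol, so # ∈ FOLLOW(stmts).
In elsepart ::= stmts -: add FIRST(-) = { - }.
Union: FOLLOW(stmts) = { #, - }.

{ #, - }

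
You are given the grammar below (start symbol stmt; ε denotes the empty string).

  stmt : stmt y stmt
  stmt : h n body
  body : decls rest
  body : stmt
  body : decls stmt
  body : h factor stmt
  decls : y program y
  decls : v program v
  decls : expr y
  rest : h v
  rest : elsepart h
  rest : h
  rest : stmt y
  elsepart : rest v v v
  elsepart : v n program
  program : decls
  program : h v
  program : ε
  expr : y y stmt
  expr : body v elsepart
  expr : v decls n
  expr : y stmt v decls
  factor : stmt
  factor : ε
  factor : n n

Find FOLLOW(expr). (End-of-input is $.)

In decls : expr y: add FIRST(y) = { y }.
Union: FOLLOW(expr) = { y }.

{ y }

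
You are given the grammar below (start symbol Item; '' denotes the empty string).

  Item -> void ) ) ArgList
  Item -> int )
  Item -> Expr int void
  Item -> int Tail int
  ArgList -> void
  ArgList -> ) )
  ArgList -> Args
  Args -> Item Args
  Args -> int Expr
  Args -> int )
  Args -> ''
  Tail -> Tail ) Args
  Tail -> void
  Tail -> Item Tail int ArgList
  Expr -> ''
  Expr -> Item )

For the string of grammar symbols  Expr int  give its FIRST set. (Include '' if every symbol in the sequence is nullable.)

Add FIRST(Expr)\{''} = { int, void }; Expr is nullable, continue.
int is a terminal; add {int} and stop.

{ int, void }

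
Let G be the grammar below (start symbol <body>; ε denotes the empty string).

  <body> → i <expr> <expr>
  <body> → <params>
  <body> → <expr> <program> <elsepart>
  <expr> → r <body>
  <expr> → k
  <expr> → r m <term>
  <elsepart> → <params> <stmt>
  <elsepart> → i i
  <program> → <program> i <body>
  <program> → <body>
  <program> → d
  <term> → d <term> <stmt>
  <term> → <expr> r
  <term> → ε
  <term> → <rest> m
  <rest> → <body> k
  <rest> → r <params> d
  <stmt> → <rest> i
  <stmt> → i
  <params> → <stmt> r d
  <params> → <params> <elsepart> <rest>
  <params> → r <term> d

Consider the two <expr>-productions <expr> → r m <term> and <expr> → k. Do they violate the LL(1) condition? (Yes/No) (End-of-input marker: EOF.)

No

FIRST(r m <term>) = { r } and FIRST(k) = { k }.
The FIRST sets are disjoint and neither alternative is nullable — no conflict.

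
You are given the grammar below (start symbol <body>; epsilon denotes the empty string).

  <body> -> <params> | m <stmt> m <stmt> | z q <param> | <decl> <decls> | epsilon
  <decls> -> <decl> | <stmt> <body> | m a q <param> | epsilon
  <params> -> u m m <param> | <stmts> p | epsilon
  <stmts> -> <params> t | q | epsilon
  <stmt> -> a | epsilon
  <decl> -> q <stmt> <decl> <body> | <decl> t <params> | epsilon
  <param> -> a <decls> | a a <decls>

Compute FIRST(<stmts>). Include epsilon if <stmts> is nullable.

{ p, q, t, u, epsilon }

From <stmts> -> <params> t: <params> nullable, take FIRST(<params>) ∪ {t} = { p, q, t, u }.
<stmts> -> q contributes {q}.
<stmts> -> epsilon contributes epsilon.
Union: FIRST(<stmts>) = { p, q, t, u, epsilon }.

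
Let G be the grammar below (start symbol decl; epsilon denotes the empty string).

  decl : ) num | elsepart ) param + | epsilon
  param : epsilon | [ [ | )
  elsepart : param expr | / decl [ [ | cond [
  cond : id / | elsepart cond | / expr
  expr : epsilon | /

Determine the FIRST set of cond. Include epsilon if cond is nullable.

cond : id / contributes {id}.
From cond : elsepart cond: elsepart nullable, take FIRST(elsepart) ∪ FIRST(cond) = { ), /, [, id }.
cond : / expr contributes {/}.
Union: FIRST(cond) = { ), /, [, id }.

{ ), /, [, id }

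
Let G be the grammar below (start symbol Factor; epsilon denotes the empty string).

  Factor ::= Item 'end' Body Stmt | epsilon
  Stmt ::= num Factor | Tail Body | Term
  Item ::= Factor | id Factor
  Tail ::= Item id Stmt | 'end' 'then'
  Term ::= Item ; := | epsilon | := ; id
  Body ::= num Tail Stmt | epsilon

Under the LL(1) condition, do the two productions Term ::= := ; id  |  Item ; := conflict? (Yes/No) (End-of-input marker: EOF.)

FIRST(:= ; id) = { := } and FIRST(Item ; :=) = { 'end', ;, id }.
The FIRST sets are disjoint and neither alternative is nullable — no conflict.

No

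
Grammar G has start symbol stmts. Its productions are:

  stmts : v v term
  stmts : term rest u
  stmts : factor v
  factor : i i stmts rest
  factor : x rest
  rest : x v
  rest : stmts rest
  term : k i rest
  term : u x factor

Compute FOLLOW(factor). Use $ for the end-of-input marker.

In stmts : factor v: add FIRST(v) = { v }.
In term : u x factor: factor is at the end, add FOLLOW(term) = { $, i, k, u, v, x }.
Union: FOLLOW(factor) = { $, i, k, u, v, x }.

{ $, i, k, u, v, x }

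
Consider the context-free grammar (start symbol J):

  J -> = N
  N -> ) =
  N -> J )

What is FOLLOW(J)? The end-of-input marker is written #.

J is the start symbol, so # ∈ FOLLOW(J).
In N -> J ): add FIRST()) = { ) }.
Union: FOLLOW(J) = { #, ) }.

{ #, ) }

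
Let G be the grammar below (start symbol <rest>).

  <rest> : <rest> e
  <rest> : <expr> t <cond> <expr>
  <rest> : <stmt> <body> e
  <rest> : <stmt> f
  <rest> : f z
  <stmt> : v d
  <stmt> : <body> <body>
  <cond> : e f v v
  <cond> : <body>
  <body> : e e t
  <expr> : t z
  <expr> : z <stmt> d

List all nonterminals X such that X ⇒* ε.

{ } (none)

No nonterminal has an empty production or an RHS whose symbols are all nullable.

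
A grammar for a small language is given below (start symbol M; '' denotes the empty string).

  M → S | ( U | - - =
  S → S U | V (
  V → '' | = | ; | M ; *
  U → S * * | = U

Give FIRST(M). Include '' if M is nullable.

{ (, -, ;, = }

From M → S: add FIRST(S) = { (, -, ;, = }.
M → ( U contributes {(}.
M → - - = contributes {-}.
Union: FIRST(M) = { (, -, ;, = }.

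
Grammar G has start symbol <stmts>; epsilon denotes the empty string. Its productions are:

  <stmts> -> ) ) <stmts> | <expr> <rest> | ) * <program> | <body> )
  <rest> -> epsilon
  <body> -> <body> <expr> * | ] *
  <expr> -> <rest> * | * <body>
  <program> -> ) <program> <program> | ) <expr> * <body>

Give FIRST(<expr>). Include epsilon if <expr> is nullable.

From <expr> -> <rest> *: <rest> nullable, take FIRST(<rest>) ∪ {*} = { * }.
<expr> -> * <body> contributes {*}.
Union: FIRST(<expr>) = { * }.

{ * }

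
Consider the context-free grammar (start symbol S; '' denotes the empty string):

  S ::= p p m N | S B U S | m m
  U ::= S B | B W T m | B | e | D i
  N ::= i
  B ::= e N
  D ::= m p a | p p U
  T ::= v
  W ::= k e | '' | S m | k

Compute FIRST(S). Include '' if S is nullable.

{ m, p }

S ::= p p m N contributes {p}.
From S ::= S B U S: add FIRST(S) = { m, p }.
S ::= m m contributes {m}.
Union: FIRST(S) = { m, p }.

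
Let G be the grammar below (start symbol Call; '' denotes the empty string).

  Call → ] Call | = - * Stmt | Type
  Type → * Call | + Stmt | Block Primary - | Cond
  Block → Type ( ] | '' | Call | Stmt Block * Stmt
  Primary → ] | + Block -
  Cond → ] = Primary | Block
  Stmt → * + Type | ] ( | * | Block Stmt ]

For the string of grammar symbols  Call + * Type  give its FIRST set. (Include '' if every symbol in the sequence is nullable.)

Add FIRST(Call)\{''} = { (, *, +, =, ] }; Call is nullable, continue.
+ is a terminal; add {+} and stop.

{ (, *, +, =, ] }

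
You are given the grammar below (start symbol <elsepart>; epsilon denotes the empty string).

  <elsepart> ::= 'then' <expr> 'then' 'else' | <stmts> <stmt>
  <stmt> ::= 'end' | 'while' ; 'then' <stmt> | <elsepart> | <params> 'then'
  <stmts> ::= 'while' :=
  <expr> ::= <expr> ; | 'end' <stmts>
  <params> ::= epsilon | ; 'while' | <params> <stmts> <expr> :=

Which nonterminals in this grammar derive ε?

Directly nullable (have an epsilon-production): <params>.
No other nonterminal has a production whose RHS symbols are all nullable.

{ <params> }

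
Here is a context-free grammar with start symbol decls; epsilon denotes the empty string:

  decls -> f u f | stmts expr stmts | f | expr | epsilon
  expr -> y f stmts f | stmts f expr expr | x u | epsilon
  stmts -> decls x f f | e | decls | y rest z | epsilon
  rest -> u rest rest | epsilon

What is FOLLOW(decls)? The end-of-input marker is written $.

decls is the start symbol, so $ ∈ FOLLOW(decls).
In stmts -> decls x f f: add FIRST(x f f) = { x }.
In stmts -> decls: decls is at the end, add FOLLOW(stmts) = { $, e, f, x, y }.
Union: FOLLOW(decls) = { $, e, f, x, y }.

{ $, e, f, x, y }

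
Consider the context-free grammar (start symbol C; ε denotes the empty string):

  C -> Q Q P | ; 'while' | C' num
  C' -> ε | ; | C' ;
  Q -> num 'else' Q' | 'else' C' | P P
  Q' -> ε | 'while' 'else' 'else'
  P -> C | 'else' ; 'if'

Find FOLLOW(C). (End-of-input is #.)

{ #, 'else', ;, num }

C is the start symbol, so # ∈ FOLLOW(C).
In P -> C: C is at the end, add FOLLOW(P) = { #, 'else', ;, num }.
Union: FOLLOW(C) = { #, 'else', ;, num }.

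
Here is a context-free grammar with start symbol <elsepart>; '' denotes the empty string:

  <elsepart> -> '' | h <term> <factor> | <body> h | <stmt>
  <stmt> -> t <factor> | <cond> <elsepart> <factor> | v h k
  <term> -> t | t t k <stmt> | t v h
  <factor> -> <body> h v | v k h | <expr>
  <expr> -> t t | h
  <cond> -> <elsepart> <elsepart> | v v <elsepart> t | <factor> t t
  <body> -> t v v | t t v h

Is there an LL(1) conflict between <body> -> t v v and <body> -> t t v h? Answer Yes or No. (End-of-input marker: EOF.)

FIRST(t v v) = { t } and FIRST(t t v h) = { t }.
Both contain t, so the two alternatives are not disjoint — LL(1) conflict.

Yes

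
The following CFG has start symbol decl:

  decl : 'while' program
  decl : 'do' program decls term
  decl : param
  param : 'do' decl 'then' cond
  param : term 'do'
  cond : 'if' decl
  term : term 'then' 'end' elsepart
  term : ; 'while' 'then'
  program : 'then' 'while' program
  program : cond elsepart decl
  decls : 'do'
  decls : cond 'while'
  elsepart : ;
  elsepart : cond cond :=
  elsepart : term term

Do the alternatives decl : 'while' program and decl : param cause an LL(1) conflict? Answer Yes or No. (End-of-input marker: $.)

FIRST('while' program) = { 'while' } and FIRST(param) = { 'do', ; }.
The FIRST sets are disjoint and neither alternative is nullable — no conflict.

No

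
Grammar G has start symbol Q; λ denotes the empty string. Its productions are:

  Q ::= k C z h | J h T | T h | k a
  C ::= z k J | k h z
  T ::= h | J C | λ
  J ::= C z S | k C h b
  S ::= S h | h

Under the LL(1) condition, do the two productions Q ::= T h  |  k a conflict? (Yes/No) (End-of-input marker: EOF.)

FIRST(T h) = { h, k, z } and FIRST(k a) = { k }.
Both contain k, so the two alternatives are not disjoint — LL(1) conflict.

Yes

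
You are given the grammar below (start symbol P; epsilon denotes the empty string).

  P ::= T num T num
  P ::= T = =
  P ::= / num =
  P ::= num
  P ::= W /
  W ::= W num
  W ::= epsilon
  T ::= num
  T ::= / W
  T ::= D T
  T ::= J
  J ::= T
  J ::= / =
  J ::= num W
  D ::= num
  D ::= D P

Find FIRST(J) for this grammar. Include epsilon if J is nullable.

{ /, num }

From J ::= T: add FIRST(T) = { /, num }.
J ::= / = contributes {/}.
J ::= num W contributes {num}.
Union: FIRST(J) = { /, num }.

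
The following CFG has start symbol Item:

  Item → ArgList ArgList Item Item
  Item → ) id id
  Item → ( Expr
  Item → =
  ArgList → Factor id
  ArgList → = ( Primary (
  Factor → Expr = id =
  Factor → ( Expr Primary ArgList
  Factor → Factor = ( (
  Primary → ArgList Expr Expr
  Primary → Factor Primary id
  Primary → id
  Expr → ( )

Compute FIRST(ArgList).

{ (, = }

From ArgList → Factor id: add FIRST(Factor) = { ( }.
ArgList → = ( Primary ( contributes {=}.
Union: FIRST(ArgList) = { (, = }.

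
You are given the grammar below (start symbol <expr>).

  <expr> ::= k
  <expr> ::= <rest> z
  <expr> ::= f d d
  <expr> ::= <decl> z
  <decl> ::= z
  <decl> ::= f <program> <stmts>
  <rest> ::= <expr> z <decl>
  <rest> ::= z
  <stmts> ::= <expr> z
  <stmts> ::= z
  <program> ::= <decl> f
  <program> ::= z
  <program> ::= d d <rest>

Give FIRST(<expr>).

<expr> ::= k contributes {k}.
From <expr> ::= <rest> z: add FIRST(<rest>) = { f, k, z }.
<expr> ::= f d d contributes {f}.
From <expr> ::= <decl> z: add FIRST(<decl>) = { f, z }.
Union: FIRST(<expr>) = { f, k, z }.

{ f, k, z }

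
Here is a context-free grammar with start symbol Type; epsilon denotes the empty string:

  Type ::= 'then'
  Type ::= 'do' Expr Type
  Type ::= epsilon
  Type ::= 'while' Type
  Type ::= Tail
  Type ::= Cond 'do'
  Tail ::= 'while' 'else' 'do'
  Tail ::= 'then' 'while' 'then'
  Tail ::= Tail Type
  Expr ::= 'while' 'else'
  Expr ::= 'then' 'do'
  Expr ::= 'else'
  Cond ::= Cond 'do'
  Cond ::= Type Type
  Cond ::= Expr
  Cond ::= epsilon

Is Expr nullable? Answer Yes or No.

Nullable nonterminals: Cond, Type.
No production of Expr has an RHS whose symbols are all nullable, so Expr is not nullable.

No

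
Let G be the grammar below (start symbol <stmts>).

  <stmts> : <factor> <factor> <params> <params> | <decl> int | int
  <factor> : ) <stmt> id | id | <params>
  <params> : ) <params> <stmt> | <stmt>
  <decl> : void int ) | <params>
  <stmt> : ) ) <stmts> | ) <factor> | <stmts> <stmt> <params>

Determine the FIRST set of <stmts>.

{ ), id, int, void }

From <stmts> : <factor> <factor> <params> <params>: add FIRST(<factor>) = { ), id, int, void }.
From <stmts> : <decl> int: add FIRST(<decl>) = { ), id, int, void }.
<stmts> : int contributes {int}.
Union: FIRST(<stmts>) = { ), id, int, void }.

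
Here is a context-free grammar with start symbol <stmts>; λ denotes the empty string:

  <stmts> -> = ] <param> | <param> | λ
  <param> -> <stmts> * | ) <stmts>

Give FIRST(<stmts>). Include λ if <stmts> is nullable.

<stmts> -> = ] <param> contributes {=}.
From <stmts> -> <param>: add FIRST(<param>) = { ), *, = }.
<stmts> -> λ contributes λ.
Union: FIRST(<stmts>) = { ), *, =, λ }.

{ ), *, =, λ }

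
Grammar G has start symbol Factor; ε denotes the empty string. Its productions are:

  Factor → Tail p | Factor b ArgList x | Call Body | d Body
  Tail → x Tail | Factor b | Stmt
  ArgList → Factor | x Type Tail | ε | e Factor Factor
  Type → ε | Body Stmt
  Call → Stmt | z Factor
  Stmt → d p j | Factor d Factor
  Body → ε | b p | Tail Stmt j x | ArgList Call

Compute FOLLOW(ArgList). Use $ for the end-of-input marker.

In Factor → Factor b ArgList x: add FIRST(x) = { x }.
In Body → ArgList Call: add FIRST(Call) = { d, x, z }.
Union: FOLLOW(ArgList) = { d, x, z }.

{ d, x, z }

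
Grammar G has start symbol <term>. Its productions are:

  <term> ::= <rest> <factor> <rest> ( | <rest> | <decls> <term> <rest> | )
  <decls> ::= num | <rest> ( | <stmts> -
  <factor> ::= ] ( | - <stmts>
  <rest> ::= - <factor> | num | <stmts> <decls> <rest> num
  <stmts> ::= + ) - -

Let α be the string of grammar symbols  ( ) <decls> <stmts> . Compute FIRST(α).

{ ( }

( is a terminal; add {(} and stop.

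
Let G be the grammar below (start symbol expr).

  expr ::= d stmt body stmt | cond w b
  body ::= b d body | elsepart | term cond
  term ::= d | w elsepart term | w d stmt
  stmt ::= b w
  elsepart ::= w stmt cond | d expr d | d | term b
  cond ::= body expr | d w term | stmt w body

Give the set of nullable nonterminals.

No nonterminal has an empty production or an RHS whose symbols are all nullable.

{ } (none)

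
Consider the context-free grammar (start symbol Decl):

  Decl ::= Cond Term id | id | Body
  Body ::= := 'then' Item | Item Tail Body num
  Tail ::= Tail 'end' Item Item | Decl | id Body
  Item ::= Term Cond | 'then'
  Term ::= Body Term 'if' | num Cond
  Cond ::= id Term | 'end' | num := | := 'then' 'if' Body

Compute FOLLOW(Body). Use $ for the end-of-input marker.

{ $, 'end', 'if', 'then', :=, id, num }

In Decl ::= Body: Body is at the end, add FOLLOW(Decl) = { $, 'end', 'then', :=, num }.
In Body ::= Item Tail Body num: add FIRST(num) = { num }.
In Tail ::= id Body: Body is at the end, add FOLLOW(Tail) = { 'end', 'then', :=, num }.
In Term ::= Body Term 'if': add FIRST(Term 'if') = { 'then', :=, num }.
In Cond ::= := 'then' 'if' Body: Body is at the end, add FOLLOW(Cond) = { $, 'end', 'if', 'then', :=, id, num }.
Union: FOLLOW(Body) = { $, 'end', 'if', 'then', :=, id, num }.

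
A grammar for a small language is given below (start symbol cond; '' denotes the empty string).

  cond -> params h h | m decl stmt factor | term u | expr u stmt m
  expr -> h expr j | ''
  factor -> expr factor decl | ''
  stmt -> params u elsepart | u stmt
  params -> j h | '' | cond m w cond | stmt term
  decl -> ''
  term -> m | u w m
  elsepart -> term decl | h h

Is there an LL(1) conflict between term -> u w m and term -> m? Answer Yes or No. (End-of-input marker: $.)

FIRST(u w m) = { u } and FIRST(m) = { m }.
The FIRST sets are disjoint and neither alternative is nullable — no conflict.

No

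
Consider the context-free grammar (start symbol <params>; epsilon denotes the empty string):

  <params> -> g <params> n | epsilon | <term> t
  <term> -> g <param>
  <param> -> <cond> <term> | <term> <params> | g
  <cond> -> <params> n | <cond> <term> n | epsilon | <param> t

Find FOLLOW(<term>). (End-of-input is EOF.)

{ g, n, t }

In <params> -> <term> t: add FIRST(t) = { t }.
In <param> -> <cond> <term>: <term> is at the end, add FOLLOW(<param>) = { g, n, t }.
In <param> -> <term> <params>: add FIRST(<params>)\{epsilon} = { g }.
  Since <params> is nullable, also add FOLLOW(<param>) = { g, n, t }.
In <cond> -> <cond> <term> n: add FIRST(n) = { n }.
Union: FOLLOW(<term>) = { g, n, t }.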